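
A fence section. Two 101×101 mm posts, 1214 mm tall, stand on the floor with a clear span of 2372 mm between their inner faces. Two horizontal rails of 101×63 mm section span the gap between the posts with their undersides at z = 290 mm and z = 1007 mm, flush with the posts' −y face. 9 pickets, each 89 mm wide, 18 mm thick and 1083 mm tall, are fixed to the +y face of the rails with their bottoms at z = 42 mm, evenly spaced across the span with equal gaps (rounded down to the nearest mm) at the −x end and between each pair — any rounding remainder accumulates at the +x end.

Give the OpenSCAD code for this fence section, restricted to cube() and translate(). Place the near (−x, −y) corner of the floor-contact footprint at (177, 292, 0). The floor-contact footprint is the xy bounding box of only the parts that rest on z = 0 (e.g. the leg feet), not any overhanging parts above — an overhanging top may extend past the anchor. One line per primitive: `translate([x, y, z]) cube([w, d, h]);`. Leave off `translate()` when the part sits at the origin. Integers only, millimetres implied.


translate([177, 292, 0]) cube([101, 101, 1214]);
translate([2650, 292, 0]) cube([101, 101, 1214]);
translate([278, 292, 290]) cube([2372, 101, 63]);
translate([278, 292, 1007]) cube([2372, 101, 63]);
translate([435, 393, 42]) cube([89, 18, 1083]);
translate([681, 393, 42]) cube([89, 18, 1083]);
translate([927, 393, 42]) cube([89, 18, 1083]);
translate([1173, 393, 42]) cube([89, 18, 1083]);
translate([1419, 393, 42]) cube([89, 18, 1083]);
translate([1665, 393, 42]) cube([89, 18, 1083]);
translate([1911, 393, 42]) cube([89, 18, 1083]);
translate([2157, 393, 42]) cube([89, 18, 1083]);
translate([2403, 393, 42]) cube([89, 18, 1083]);


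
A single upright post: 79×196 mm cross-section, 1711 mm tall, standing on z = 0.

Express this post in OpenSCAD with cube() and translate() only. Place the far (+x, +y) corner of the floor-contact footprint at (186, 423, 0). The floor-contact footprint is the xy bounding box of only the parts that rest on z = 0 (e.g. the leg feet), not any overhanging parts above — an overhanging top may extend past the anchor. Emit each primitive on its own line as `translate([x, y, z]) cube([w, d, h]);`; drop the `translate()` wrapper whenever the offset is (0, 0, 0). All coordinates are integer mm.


translate([107, 227, 0]) cube([79, 196, 1711]);


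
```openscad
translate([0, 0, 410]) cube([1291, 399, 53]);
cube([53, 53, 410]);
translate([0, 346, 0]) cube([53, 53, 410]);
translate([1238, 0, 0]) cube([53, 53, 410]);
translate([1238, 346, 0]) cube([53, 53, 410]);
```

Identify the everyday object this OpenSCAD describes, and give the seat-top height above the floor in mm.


A bench. The seat-top height is 463 mm.

A long slab on four corner posts — a bench. The slab sits at z = 410 with thickness 53, so the top is 410 + 53 = 463 mm.


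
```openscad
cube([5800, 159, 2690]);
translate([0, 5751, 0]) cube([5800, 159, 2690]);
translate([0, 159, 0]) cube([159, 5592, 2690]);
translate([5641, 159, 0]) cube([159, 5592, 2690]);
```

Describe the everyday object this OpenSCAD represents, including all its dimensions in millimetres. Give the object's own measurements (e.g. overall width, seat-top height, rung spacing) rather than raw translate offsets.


The wall frame of a small rectangular building: four walls, each 2690 mm tall and 159 mm thick, enclosing a footprint 5800 mm (x) by 5910 mm (y) outside-to-outside, with no floor or roof. The front and back walls (the −y and +y sides) span the full width; the two side walls fit between them.


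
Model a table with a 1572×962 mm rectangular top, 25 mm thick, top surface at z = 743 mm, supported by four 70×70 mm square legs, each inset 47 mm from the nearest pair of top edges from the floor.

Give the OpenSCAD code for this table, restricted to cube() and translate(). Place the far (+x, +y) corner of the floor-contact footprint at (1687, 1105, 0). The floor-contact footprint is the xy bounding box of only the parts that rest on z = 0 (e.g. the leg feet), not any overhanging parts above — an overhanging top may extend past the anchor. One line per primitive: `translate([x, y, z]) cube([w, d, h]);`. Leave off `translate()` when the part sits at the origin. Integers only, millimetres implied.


// leg_h = 743 - 25 = 718
translate([162, 190, 718]) cube([1572, 962, 25]);
translate([209, 237, 0]) cube([70, 70, 718]);
translate([1617, 237, 0]) cube([70, 70, 718]);
translate([209, 1035, 0]) cube([70, 70, 718]);
translate([1617, 1035, 0]) cube([70, 70, 718]);


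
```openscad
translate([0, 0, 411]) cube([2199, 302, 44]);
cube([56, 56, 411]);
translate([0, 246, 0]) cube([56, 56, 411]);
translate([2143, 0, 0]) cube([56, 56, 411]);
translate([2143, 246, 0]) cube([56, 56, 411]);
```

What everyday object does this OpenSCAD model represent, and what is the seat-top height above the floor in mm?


A bench. The seat-top height is 455 mm.

A long slab on four corner posts — a bench. The slab sits at z = 411 with thickness 44, so the top is 411 + 44 = 455 mm.


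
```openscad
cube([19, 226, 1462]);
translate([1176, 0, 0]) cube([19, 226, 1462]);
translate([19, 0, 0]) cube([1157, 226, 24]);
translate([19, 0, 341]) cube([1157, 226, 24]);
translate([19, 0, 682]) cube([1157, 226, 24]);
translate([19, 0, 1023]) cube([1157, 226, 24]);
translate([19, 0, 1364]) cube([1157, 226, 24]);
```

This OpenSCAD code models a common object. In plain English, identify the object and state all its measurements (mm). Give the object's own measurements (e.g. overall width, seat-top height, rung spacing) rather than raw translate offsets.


An open bookshelf. Two side panels, each 19 mm thick, 226 mm deep and 1462 mm tall, stand 1195 mm apart (outside-to-outside). Between them sit 5 shelves, each 24 mm thick and 226 mm deep, spanning the full gap between the sides. The bottom shelf rests on the floor (its underside at z = 0) and the clear gap between one shelf's top and the next shelf's underside is 317 mm.


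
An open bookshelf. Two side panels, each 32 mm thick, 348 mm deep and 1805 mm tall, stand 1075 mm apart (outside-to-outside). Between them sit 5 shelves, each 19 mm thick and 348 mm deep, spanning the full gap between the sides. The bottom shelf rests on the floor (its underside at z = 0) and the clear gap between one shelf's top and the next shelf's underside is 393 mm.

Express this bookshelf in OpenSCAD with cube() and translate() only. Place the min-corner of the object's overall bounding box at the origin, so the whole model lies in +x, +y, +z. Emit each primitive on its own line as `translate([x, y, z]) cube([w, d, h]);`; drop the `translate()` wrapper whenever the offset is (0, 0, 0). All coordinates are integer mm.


cube([32, 348, 1805]);
translate([1043, 0, 0]) cube([32, 348, 1805]);
translate([32, 0, 0]) cube([1011, 348, 19]);
translate([32, 0, 412]) cube([1011, 348, 19]);
translate([32, 0, 824]) cube([1011, 348, 19]);
translate([32, 0, 1236]) cube([1011, 348, 19]);
translate([32, 0, 1648]) cube([1011, 348, 19]);


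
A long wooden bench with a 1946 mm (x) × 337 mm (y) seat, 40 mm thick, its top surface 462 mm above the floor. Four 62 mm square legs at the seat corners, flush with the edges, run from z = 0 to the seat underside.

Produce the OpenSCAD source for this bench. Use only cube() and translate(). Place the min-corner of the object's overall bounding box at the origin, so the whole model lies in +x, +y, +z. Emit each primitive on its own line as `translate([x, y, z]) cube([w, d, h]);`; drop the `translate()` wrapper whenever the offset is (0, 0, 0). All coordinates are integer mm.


// leg_h = 462 − 40 = 422
translate([0, 0, 422]) cube([1946, 337, 40]);
cube([62, 62, 422]);
translate([0, 275, 0]) cube([62, 62, 422]);
translate([1884, 0, 0]) cube([62, 62, 422]);
translate([1884, 275, 0]) cube([62, 62, 422]);


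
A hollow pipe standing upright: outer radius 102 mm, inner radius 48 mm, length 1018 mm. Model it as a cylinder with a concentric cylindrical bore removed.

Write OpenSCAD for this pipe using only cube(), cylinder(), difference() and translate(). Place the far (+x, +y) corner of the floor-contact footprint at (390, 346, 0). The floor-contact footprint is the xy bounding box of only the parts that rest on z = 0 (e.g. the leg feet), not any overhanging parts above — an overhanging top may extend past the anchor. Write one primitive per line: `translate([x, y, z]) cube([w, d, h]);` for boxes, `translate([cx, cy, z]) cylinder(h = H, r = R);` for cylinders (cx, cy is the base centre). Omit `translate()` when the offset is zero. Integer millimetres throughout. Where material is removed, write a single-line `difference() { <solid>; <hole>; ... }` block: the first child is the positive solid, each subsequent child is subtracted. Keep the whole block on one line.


difference() { translate([288, 244, 0]) cylinder(h = 1018, r = 102); translate([288, 244, 0]) cylinder(h = 1018, r = 48); }


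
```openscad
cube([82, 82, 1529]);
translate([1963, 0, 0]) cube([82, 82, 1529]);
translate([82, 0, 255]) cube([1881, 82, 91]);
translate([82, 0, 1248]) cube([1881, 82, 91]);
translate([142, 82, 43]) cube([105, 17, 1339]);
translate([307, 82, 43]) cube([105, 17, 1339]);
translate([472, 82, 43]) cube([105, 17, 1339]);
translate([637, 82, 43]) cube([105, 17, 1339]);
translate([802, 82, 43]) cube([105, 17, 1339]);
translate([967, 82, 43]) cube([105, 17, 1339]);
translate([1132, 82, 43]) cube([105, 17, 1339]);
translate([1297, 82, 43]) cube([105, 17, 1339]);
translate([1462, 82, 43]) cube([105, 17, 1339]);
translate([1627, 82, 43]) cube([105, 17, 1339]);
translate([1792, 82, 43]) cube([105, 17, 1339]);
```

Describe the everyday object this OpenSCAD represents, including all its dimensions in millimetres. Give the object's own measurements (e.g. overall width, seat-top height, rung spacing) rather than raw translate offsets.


A fence section. Two 82×82 mm posts, 1529 mm tall, stand on the floor with a clear span of 1881 mm between their inner faces. Two horizontal rails of 82×91 mm section span the gap between the posts with their undersides at z = 255 mm and z = 1248 mm, flush with the posts' −y face. 11 pickets, each 105 mm wide, 17 mm thick and 1339 mm tall, are fixed to the +y face of the rails with their bottoms at z = 43 mm, spaced across the span with a 60 mm gap after the −x post and between neighbouring pickets, with 66 mm left before the +x post.


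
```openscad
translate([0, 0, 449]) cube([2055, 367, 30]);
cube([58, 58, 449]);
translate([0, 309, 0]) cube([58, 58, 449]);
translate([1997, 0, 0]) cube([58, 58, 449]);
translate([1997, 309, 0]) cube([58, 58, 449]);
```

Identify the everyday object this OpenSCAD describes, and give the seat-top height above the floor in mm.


A bench. The seat-top height is 479 mm.

A long slab on four corner posts — a bench. The slab sits at z = 449 with thickness 30, so the top is 449 + 30 = 479 mm.


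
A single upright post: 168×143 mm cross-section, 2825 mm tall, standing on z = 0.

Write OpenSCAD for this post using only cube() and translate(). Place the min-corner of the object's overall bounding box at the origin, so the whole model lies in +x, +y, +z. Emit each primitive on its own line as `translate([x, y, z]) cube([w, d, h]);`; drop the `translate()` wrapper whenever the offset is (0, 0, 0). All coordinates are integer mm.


cube([168, 143, 2825]);


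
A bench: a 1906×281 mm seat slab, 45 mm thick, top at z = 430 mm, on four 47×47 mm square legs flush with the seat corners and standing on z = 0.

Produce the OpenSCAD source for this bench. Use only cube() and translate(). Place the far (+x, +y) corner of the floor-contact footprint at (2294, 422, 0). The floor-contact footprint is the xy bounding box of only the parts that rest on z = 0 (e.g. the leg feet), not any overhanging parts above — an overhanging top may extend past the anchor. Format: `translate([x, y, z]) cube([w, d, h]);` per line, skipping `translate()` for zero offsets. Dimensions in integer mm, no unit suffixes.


translate([388, 141, 385]) cube([1906, 281, 45]);
translate([388, 141, 0]) cube([47, 47, 385]);
translate([388, 375, 0]) cube([47, 47, 385]);
translate([2247, 141, 0]) cube([47, 47, 385]);
translate([2247, 375, 0]) cube([47, 47, 385]);


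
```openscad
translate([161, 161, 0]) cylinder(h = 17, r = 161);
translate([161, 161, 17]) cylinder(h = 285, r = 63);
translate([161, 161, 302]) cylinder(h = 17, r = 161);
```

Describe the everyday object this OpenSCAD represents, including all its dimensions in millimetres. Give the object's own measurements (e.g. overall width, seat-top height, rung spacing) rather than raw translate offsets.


A spool: two coaxial disc flanges of radius 161 mm and thickness 17 mm, joined by a core cylinder of radius 63 mm and height 285 mm. The lower flange rests on z = 0 and the three cylinders share a vertical axis.


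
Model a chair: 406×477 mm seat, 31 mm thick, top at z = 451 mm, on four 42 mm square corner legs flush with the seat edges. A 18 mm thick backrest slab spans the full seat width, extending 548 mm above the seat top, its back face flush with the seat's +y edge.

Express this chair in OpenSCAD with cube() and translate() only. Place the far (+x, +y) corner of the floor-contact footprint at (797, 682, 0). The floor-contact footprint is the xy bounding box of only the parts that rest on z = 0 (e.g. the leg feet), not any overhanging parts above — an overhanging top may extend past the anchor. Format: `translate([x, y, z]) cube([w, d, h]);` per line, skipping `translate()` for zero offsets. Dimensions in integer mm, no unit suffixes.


// leg_h = 451 - 31 = 420
translate([391, 205, 420]) cube([406, 477, 31]);
translate([391, 205, 0]) cube([42, 42, 420]);
translate([755, 205, 0]) cube([42, 42, 420]);
translate([391, 640, 0]) cube([42, 42, 420]);
translate([755, 640, 0]) cube([42, 42, 420]);
translate([391, 664, 451]) cube([406, 18, 548]);


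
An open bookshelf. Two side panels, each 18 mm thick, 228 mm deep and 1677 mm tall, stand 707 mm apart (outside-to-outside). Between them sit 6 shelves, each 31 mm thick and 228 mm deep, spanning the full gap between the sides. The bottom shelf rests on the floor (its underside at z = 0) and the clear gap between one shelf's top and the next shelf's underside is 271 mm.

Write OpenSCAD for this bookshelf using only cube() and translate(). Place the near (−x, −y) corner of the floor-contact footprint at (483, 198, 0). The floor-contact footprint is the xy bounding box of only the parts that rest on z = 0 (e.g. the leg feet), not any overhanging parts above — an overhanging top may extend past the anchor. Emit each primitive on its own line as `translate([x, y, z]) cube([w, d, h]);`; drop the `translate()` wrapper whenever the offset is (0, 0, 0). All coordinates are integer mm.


translate([483, 198, 0]) cube([18, 228, 1677]);
translate([1172, 198, 0]) cube([18, 228, 1677]);
translate([501, 198, 0]) cube([671, 228, 31]);
translate([501, 198, 302]) cube([671, 228, 31]);
translate([501, 198, 604]) cube([671, 228, 31]);
translate([501, 198, 906]) cube([671, 228, 31]);
translate([501, 198, 1208]) cube([671, 228, 31]);
translate([501, 198, 1510]) cube([671, 228, 31]);


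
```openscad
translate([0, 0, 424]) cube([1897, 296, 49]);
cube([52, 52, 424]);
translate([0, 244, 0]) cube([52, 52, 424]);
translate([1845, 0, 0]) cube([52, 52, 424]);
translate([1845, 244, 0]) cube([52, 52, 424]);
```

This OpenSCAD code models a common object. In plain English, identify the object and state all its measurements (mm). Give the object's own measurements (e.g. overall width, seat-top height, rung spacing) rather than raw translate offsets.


A long wooden bench with a 1897 mm (x) × 296 mm (y) seat, 49 mm thick, its top surface 473 mm above the floor. Four 52 mm square legs at the seat corners, flush with the edges, run from z = 0 to the seat underside.


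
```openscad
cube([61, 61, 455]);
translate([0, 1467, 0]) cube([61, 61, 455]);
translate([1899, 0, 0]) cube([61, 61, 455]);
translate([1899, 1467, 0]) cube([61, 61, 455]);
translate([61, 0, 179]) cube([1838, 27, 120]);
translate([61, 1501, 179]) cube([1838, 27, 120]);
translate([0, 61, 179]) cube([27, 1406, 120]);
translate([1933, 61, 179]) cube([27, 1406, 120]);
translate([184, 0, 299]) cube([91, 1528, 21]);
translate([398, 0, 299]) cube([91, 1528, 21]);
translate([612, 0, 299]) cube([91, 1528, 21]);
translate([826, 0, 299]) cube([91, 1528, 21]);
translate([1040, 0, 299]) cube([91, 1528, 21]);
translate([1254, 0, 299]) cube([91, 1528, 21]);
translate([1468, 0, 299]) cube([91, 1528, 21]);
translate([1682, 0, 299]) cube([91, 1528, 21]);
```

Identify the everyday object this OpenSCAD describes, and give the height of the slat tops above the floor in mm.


A bed frame. The slat-top height is 320 mm.

Four posts, four rails, and a row of slats — a bed frame. Slats sit on the rails at z = 179 + 120 = 299; with slat thickness 21, the top is 320 mm.


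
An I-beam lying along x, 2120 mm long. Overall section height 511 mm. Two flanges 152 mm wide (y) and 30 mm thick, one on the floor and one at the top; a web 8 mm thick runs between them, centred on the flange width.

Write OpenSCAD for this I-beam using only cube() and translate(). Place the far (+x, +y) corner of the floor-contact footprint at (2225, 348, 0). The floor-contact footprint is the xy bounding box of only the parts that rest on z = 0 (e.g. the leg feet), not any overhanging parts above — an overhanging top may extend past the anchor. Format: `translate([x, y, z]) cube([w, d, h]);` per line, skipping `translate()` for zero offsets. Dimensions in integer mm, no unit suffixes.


translate([105, 196, 0]) cube([2120, 152, 30]);
translate([105, 268, 30]) cube([2120, 8, 451]);
translate([105, 196, 481]) cube([2120, 152, 30]);


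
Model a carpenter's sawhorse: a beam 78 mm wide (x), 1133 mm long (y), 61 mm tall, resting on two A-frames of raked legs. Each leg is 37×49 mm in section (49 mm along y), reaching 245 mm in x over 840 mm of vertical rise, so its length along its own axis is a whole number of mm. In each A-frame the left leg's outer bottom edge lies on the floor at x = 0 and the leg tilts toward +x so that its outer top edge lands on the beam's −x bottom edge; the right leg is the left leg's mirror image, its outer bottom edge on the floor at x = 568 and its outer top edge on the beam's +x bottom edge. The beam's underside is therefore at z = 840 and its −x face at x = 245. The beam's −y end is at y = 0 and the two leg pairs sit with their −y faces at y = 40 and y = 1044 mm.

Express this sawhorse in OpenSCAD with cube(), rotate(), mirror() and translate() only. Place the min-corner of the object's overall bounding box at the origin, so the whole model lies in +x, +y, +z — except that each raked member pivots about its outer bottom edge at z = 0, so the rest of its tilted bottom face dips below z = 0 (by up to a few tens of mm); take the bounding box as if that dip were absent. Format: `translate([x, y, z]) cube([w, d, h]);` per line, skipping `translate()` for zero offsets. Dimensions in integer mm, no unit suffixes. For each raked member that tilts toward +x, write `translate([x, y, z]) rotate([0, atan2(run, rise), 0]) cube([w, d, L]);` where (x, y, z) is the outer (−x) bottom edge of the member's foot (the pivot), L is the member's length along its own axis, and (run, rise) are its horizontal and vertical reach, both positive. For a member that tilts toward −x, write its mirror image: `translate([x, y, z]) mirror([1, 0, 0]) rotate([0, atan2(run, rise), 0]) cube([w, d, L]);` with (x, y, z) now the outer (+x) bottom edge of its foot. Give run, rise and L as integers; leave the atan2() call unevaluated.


translate([245, 0, 840]) cube([78, 1133, 61]);
translate([0, 40, 0]) rotate([0, atan2(245, 840), 0]) cube([37, 49, 875]);
translate([568, 40, 0]) mirror([1, 0, 0]) rotate([0, atan2(245, 840), 0]) cube([37, 49, 875]);
translate([0, 1044, 0]) rotate([0, atan2(245, 840), 0]) cube([37, 49, 875]);
translate([568, 1044, 0]) mirror([1, 0, 0]) rotate([0, atan2(245, 840), 0]) cube([37, 49, 875]);


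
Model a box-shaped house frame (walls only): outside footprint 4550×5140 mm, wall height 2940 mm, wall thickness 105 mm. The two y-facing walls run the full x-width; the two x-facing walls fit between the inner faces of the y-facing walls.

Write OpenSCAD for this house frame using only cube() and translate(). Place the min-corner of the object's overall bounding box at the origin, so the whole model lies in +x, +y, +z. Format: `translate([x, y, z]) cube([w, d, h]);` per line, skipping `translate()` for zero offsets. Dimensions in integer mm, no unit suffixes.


cube([4550, 105, 2940]);
translate([0, 5035, 0]) cube([4550, 105, 2940]);
translate([0, 105, 0]) cube([105, 4930, 2940]);
translate([4445, 105, 0]) cube([105, 4930, 2940]);


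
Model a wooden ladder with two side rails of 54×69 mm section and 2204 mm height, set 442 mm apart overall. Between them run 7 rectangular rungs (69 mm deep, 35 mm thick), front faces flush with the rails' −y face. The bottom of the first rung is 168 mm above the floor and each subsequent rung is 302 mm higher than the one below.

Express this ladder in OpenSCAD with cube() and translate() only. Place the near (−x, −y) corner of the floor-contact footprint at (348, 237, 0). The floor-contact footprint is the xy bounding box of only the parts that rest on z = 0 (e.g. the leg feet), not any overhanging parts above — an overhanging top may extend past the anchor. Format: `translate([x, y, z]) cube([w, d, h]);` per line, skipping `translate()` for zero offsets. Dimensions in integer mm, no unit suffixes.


translate([348, 237, 0]) cube([54, 69, 2204]);
translate([736, 237, 0]) cube([54, 69, 2204]);
translate([402, 237, 168]) cube([334, 69, 35]);
translate([402, 237, 470]) cube([334, 69, 35]);
translate([402, 237, 772]) cube([334, 69, 35]);
translate([402, 237, 1074]) cube([334, 69, 35]);
translate([402, 237, 1376]) cube([334, 69, 35]);
translate([402, 237, 1678]) cube([334, 69, 35]);
translate([402, 237, 1980]) cube([334, 69, 35]);


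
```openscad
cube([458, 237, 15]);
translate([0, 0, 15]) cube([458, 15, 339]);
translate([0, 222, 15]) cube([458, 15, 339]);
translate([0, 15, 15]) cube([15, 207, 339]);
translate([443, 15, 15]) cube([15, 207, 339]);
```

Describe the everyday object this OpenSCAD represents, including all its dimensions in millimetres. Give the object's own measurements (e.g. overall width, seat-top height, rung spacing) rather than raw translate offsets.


An open-topped rectangular box: outside dimensions 458×237×354 mm, with a uniform wall and base thickness of 15 mm. The base is a full 458×237 slab on the floor; four walls sit on top of the base. The front and back walls (the −y and +y sides) span the full width; the two side walls fit between them.


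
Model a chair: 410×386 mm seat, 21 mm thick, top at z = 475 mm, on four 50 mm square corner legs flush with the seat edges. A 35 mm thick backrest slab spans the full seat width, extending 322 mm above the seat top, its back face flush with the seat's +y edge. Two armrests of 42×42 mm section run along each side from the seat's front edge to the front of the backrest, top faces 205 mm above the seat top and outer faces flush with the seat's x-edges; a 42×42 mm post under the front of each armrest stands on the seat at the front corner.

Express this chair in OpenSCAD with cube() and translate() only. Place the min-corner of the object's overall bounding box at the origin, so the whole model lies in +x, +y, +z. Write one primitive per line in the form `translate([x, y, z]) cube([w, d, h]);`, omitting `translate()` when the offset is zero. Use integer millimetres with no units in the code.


// leg_h = 475 - 21 = 454
// arm post h = 205 - 42 = 163
translate([0, 0, 454]) cube([410, 386, 21]);
cube([50, 50, 454]);
translate([360, 0, 0]) cube([50, 50, 454]);
translate([0, 336, 0]) cube([50, 50, 454]);
translate([360, 336, 0]) cube([50, 50, 454]);
translate([0, 351, 475]) cube([410, 35, 322]);
translate([0, 0, 638]) cube([42, 351, 42]);
translate([368, 0, 638]) cube([42, 351, 42]);
translate([0, 0, 475]) cube([42, 42, 163]);
translate([368, 0, 475]) cube([42, 42, 163]);


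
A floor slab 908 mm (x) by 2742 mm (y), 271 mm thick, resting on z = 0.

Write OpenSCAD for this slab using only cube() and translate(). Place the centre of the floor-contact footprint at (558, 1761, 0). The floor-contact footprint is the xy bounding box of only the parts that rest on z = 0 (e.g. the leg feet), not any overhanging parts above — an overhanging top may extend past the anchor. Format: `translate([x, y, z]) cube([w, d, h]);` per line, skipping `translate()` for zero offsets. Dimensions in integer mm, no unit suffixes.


translate([104, 390, 0]) cube([908, 2742, 271]);


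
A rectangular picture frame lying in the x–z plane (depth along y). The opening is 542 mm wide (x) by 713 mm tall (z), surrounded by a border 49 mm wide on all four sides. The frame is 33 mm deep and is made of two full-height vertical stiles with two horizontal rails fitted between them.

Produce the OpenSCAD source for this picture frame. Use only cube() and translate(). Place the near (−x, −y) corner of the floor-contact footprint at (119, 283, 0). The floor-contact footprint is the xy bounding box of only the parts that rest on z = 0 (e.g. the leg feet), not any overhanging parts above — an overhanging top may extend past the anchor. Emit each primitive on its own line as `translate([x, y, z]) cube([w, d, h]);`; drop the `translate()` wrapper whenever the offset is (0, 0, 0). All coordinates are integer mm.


translate([119, 283, 0]) cube([49, 33, 811]);
translate([710, 283, 0]) cube([49, 33, 811]);
translate([168, 283, 0]) cube([542, 33, 49]);
translate([168, 283, 762]) cube([542, 33, 49]);


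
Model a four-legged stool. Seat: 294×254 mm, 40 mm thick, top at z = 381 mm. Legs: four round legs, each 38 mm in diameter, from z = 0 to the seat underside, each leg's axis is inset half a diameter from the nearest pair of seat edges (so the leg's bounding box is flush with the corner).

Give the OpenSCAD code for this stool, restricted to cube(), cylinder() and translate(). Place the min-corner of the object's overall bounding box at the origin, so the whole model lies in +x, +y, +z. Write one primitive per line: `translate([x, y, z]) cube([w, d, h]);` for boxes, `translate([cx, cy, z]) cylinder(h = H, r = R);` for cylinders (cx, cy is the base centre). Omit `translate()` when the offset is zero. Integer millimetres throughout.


translate([0, 0, 341]) cube([294, 254, 40]);
translate([19, 19, 0]) cylinder(h = 341, r = 19);
translate([275, 19, 0]) cylinder(h = 341, r = 19);
translate([19, 235, 0]) cylinder(h = 341, r = 19);
translate([275, 235, 0]) cylinder(h = 341, r = 19);


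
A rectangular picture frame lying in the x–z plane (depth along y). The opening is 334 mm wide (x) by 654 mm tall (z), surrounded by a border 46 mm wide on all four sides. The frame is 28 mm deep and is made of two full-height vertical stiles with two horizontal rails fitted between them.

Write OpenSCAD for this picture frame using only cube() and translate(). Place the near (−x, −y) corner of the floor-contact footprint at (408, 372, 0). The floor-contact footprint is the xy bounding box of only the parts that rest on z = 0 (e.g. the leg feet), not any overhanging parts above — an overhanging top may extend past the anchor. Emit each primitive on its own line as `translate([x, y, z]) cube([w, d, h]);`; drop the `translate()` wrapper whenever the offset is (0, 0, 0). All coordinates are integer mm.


translate([408, 372, 0]) cube([46, 28, 746]);
translate([788, 372, 0]) cube([46, 28, 746]);
translate([454, 372, 0]) cube([334, 28, 46]);
translate([454, 372, 700]) cube([334, 28, 46]);


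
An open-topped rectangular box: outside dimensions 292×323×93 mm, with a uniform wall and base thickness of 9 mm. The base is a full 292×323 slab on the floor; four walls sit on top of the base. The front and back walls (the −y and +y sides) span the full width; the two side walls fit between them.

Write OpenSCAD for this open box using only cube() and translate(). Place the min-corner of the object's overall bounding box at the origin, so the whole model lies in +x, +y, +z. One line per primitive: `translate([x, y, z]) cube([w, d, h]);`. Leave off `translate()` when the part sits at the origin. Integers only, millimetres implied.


cube([292, 323, 9]);
translate([0, 0, 9]) cube([292, 9, 84]);
translate([0, 314, 9]) cube([292, 9, 84]);
translate([0, 9, 9]) cube([9, 305, 84]);
translate([283, 9, 9]) cube([9, 305, 84]);


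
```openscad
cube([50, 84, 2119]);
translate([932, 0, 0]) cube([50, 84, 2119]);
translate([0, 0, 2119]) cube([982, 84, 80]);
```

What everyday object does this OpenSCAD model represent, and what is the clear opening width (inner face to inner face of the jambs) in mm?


A door frame. The clear opening width is 882 mm.

Two 2119 mm tall posts with a header on top — a door frame. The left jamb is 50 mm wide at x = 0; the right jamb starts at x = 932. The clear opening is 932 − 50 = 882 mm.


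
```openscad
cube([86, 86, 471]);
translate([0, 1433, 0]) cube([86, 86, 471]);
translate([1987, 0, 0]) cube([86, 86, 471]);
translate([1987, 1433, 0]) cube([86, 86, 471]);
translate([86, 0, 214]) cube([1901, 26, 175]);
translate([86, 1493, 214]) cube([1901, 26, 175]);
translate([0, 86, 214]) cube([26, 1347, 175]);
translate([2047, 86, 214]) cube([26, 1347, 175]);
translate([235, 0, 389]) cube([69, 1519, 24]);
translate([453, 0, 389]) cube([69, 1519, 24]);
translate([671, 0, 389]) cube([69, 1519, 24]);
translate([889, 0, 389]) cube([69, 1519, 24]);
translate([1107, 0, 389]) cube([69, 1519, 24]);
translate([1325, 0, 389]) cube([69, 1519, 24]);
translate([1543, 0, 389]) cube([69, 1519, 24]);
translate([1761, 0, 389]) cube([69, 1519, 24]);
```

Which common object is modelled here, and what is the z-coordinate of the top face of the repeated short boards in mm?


A bed frame. The slat-top height is 413 mm.

Four posts, four rails, and a row of slats — a bed frame. Slats sit on the rails at z = 214 + 175 = 389; with slat thickness 24, the top is 413 mm.


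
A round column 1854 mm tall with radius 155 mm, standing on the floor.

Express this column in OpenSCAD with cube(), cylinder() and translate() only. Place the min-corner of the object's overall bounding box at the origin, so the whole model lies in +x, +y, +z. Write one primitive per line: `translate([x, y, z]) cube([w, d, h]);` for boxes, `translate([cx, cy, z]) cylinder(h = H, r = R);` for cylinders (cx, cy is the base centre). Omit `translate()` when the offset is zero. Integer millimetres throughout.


translate([155, 155, 0]) cylinder(h = 1854, r = 155);


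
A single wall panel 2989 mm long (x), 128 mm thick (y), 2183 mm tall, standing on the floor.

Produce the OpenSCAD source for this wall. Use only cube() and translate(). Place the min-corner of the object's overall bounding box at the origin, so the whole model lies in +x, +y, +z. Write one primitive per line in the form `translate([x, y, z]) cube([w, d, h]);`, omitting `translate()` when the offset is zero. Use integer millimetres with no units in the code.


cube([2989, 128, 2183]);


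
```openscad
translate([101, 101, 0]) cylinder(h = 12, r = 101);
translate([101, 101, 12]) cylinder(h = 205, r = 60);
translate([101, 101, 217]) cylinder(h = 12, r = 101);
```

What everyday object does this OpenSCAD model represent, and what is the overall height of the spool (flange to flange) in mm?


A spool. The overall height is 229 mm.

Three coaxial cylinders, large–small–large — a spool. Two 12 mm flanges and a 205 mm core give 12 + 205 + 12 = 229 mm.


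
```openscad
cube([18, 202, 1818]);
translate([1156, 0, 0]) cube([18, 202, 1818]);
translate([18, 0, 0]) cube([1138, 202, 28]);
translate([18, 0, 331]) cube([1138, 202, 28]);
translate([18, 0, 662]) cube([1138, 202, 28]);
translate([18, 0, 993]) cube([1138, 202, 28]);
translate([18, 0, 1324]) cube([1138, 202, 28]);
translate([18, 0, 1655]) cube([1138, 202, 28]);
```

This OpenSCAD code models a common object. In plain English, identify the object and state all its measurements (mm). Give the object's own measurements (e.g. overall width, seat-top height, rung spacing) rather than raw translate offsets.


An open bookshelf. Two side panels, each 18 mm thick, 202 mm deep and 1818 mm tall, stand 1174 mm apart (outside-to-outside). Between them sit 6 shelves, each 28 mm thick and 202 mm deep, spanning the full gap between the sides. The bottom shelf rests on the floor (its underside at z = 0) and the clear gap between one shelf's top and the next shelf's underside is 303 mm.


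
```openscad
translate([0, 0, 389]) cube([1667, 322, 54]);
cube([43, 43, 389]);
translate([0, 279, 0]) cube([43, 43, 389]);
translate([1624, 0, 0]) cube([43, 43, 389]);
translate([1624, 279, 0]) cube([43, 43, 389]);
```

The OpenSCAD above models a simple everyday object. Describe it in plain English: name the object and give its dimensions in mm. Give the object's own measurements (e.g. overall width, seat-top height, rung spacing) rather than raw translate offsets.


A bench: a 1667×322 mm seat slab, 54 mm thick, top at z = 443 mm, on four 43×43 mm square legs flush with the seat corners and standing on z = 0.


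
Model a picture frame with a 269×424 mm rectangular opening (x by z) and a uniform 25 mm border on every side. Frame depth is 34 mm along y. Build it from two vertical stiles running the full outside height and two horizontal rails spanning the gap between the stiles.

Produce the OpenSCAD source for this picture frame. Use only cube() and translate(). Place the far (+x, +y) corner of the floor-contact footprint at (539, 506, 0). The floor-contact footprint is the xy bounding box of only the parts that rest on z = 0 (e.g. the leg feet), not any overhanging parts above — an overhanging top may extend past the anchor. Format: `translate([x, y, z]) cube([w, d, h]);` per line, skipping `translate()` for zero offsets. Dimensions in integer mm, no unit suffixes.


translate([220, 472, 0]) cube([25, 34, 474]);
translate([514, 472, 0]) cube([25, 34, 474]);
translate([245, 472, 0]) cube([269, 34, 25]);
translate([245, 472, 449]) cube([269, 34, 25]);


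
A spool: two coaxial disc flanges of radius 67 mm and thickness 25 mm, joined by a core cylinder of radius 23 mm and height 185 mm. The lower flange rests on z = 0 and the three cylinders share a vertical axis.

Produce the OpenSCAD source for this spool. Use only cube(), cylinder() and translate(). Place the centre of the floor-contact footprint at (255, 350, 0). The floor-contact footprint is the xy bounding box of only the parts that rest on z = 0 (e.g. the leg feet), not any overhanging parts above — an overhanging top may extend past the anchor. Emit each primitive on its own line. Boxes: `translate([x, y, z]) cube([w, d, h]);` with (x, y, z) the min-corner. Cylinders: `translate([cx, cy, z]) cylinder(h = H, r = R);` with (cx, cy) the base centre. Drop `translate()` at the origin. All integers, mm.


translate([255, 350, 0]) cylinder(h = 25, r = 67);
translate([255, 350, 25]) cylinder(h = 185, r = 23);
translate([255, 350, 210]) cylinder(h = 25, r = 67);


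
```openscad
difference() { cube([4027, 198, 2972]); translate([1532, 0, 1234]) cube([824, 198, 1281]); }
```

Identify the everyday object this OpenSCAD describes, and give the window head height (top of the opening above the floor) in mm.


A wall with a window opening. The window head height is 2515 mm.

A wall with a rectangular opening subtracted — a window. Sill at z = 1234, opening 1281 mm tall, so the head is at 1234 + 1281 = 2515 mm.


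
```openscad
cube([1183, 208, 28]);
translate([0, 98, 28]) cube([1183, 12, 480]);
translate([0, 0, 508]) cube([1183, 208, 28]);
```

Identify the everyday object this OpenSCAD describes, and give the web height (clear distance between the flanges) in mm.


An I-beam. The web height is 480 mm.

Two wide flanges with a thin centred web — an I-beam. Overall 536 mm minus two 28 mm flanges gives a web of 536 − 2·28 = 480 mm.


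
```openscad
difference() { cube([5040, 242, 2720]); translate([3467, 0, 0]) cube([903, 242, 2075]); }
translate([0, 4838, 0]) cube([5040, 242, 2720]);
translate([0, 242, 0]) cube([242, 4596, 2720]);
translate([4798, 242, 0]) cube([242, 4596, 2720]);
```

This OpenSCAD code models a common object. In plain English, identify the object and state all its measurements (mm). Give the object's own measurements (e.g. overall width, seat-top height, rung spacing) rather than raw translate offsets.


A single room: four walls, each 2720 mm tall and 242 mm thick, enclosing an outside footprint 5040×5080 mm (x × y), no floor or roof. The front and back walls (−y and +y sides) run the full x-width; the side walls fit between their inner faces. A door opening 903 mm wide and 2075 mm tall is cut through the front wall from the floor up, its −x edge 3467 mm from the wall's −x end.


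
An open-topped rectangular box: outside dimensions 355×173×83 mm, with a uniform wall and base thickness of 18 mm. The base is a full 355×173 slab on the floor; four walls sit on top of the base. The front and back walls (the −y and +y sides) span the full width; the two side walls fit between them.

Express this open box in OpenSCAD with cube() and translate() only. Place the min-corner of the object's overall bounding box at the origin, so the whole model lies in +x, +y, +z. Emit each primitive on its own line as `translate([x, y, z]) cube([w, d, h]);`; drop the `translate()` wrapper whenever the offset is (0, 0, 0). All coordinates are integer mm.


cube([355, 173, 18]);
translate([0, 0, 18]) cube([355, 18, 65]);
translate([0, 155, 18]) cube([355, 18, 65]);
translate([0, 18, 18]) cube([18, 137, 65]);
translate([337, 18, 18]) cube([18, 137, 65]);


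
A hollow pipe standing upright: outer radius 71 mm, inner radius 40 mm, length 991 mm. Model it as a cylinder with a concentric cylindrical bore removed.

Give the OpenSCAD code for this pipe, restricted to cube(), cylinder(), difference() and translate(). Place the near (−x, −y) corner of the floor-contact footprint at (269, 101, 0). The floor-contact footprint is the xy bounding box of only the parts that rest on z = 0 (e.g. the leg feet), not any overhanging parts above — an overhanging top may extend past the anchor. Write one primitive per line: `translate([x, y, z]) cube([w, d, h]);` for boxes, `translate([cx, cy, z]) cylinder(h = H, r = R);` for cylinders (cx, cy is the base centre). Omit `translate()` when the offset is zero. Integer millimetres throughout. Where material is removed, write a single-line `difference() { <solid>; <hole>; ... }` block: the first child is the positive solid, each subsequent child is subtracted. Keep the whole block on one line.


difference() { translate([340, 172, 0]) cylinder(h = 991, r = 71); translate([340, 172, 0]) cylinder(h = 991, r = 40); }


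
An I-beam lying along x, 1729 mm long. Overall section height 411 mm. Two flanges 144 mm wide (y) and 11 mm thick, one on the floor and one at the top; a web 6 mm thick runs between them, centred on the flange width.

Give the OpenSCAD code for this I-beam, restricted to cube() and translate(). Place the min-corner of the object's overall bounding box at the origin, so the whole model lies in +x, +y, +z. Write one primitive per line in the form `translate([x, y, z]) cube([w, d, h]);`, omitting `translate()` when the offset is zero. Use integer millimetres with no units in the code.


cube([1729, 144, 11]);
translate([0, 69, 11]) cube([1729, 6, 389]);
translate([0, 0, 400]) cube([1729, 144, 11]);


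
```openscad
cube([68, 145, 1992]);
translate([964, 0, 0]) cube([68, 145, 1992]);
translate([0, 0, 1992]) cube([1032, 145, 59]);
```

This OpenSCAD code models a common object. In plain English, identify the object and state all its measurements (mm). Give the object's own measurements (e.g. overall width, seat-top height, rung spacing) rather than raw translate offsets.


A door frame. The clear opening is 896 mm wide and 1992 mm high. Two 68 mm wide jambs, 145 mm deep, stand either side of the opening from the floor to the top of the opening. A 59 mm thick head sits across the top of both jambs, spanning the full outside width of the frame.
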